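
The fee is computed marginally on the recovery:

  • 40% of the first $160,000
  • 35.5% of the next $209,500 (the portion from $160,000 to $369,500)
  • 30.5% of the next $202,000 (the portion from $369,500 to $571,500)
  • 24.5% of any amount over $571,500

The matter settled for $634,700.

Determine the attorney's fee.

$215,466.50

First $160,000 at 40% = $64,000.00
Next $209,500 at 35.5% = $74,372.50
Next $202,000 at 30.5% = $61,610.00
Remaining $63,200 at 24.5% = $15,484.00
Fee: $64,000.00 + $74,372.50 + $61,610.00 + $15,484.00 = $215,466.50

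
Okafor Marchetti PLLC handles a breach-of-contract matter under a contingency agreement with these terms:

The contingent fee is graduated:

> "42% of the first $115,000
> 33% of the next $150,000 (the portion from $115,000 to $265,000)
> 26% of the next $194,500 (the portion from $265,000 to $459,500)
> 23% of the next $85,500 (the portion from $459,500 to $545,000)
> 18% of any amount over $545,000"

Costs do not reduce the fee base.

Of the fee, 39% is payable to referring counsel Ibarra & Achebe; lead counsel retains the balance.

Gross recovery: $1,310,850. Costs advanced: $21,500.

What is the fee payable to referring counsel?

$119,296.32

Fee base is the gross recovery, $1,310,850; costs are reimbursed separately.
First $115,000 at 42% = $48,300.00
Next $150,000 at 33% = $49,500.00
Next $194,500 at 26% = $50,570.00
Next $85,500 at 23% = $19,665.00
Remaining $765,850 at 18% = $137,853.00
Fee: $48,300.00 + $49,500.00 + $50,570.00 + $19,665.00 + $137,853.00 = $305,888.00
Referral share: 39% of $305,888.00 = $119,296.32; lead counsel retains $305,888.00 − $119,296.32 = $186,591.68.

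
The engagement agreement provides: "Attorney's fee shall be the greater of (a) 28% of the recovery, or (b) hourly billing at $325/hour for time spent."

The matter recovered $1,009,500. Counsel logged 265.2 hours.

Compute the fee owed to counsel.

$282,660.00

(a) 28% of $1,009,500 = $282,660.00
(b) 265.2 × $325 = $86,190.00
The greater is (a): $282,660.00.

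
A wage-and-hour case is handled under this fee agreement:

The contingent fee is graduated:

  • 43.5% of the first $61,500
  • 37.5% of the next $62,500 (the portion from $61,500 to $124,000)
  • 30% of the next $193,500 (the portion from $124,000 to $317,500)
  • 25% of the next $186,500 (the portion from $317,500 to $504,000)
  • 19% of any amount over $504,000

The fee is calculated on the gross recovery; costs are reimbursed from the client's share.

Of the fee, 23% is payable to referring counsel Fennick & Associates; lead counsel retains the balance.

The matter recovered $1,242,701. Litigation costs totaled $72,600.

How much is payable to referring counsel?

Fee base is the gross recovery, $1,242,701; costs are reimbursed separately.
First $61,500 at 43.5% = $26,752.50
Next $62,500 at 37.5% = $23,437.50
Next $193,500 at 30% = $58,050.00
Next $186,500 at 25% = $46,625.00
Remaining $738,701 at 19% = $140,353.19
Fee: $26,752.50 + $23,437.50 + $58,050.00 + $46,625.00 + $140,353.19 = $295,218.19
Referral share: 23% of $295,218.19 = $67,900.18; lead counsel retains $295,218.19 − $67,900.18 = $227,318.01.

$67,900.18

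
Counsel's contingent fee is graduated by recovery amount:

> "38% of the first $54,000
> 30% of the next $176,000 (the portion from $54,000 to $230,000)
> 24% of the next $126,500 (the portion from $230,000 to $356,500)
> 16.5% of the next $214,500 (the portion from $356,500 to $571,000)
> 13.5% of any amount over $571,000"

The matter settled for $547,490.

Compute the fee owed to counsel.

First $54,000 at 38% = $20,520.00
Next $176,000 at 30% = $52,800.00
Next $126,500 at 24% = $30,360.00
Remaining $190,990 at 16.5% = $31,513.35
Fee: $20,520.00 + $52,800.00 + $30,360.00 + $31,513.35 = $135,193.35

$135,193.35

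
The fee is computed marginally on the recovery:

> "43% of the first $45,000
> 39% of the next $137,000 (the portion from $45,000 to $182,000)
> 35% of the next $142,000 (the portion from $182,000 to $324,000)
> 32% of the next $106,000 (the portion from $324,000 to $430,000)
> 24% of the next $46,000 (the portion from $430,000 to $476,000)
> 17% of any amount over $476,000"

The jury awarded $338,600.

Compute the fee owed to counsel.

$127,152.00

First $45,000 at 43% = $19,350.00
Next $137,000 at 39% = $53,430.00
Next $142,000 at 35% = $49,700.00
Remaining $14,600 at 32% = $4,672.00
Fee: $19,350.00 + $53,430.00 + $49,700.00 + $4,672.00 = $127,152.00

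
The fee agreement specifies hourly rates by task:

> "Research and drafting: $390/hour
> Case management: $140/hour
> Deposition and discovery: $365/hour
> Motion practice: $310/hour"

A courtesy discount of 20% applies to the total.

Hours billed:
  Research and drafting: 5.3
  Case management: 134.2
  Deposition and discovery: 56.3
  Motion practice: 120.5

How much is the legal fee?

$63,007.60

Research and drafting: 5.3 × $390 = $2,067.00
Case management: 134.2 × $140 = $18,788.00
Deposition and discovery: 56.3 × $365 = $20,549.50
Motion practice: 120.5 × $310 = $37,355.00
Subtotal: $78,759.50
Less 20% discount: −$15,751.90
Total: $78,759.50 − $15,751.90 = $63,007.60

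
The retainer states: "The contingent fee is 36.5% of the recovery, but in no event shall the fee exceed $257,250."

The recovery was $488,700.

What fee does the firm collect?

36.5% of $488,700 = $178,375.50
That is under the $257,250 cap.

$178,375.50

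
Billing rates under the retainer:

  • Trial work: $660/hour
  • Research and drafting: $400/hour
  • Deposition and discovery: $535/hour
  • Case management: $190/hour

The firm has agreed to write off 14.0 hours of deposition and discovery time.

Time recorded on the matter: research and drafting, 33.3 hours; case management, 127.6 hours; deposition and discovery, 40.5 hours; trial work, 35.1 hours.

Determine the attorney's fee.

$74,907.50

Trial work: 35.1 × $660 = $23,166.00
Research and drafting: 33.3 × $400 = $13,320.00
Deposition and discovery: 40.5 × $535 = $21,667.50
Case management: 127.6 × $190 = $24,244.00
Subtotal: $82,397.50
Write-off: 14.0 × $535 = $7,490.00
Total: $82,397.50 − $7,490.00 = $74,907.50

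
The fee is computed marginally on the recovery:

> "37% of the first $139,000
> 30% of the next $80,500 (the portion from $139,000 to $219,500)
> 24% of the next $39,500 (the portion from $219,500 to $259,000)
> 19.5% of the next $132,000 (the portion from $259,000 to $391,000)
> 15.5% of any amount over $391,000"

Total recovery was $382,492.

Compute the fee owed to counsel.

First $139,000 at 37% = $51,430.00
Next $80,500 at 30% = $24,150.00
Next $39,500 at 24% = $9,480.00
Remaining $123,492 at 19.5% = $24,080.94
Fee: $51,430.00 + $24,150.00 + $9,480.00 + $24,080.94 = $109,140.94

$109,140.94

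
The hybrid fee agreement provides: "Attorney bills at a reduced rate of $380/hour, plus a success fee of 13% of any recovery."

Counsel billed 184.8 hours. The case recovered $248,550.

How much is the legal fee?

Hourly: 184.8 × $380 = $70,224.00
Success fee: 13% of $248,550 = $32,311.50
Total: $70,224.00 + $32,311.50 = $102,535.50

$102,535.50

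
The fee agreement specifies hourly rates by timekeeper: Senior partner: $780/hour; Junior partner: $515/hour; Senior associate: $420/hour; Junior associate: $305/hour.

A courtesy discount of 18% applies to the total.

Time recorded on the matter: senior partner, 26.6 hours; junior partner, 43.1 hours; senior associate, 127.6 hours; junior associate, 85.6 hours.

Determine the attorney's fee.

$100,568.49

Senior partner: 26.6 × $780 = $20,748.00
Junior partner: 43.1 × $515 = $22,196.50
Senior associate: 127.6 × $420 = $53,592.00
Junior associate: 85.6 × $305 = $26,108.00
Subtotal: $122,644.50
Less 18% discount: −$22,076.01
Total: $122,644.50 − $22,076.01 = $100,568.49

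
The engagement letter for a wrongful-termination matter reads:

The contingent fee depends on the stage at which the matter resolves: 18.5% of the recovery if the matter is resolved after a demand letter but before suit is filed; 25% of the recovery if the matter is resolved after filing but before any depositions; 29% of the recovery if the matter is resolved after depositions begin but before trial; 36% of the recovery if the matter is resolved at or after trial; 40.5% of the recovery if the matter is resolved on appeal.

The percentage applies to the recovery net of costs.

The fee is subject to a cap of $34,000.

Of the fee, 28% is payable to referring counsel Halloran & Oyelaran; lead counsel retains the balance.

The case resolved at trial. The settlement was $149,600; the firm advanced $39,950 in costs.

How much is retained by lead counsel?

$24,480.00

Fee base (net of costs): $149,600 − $39,950 = $109,650
The matter resolved at trial, so the 36% rate applies.
$109,650 × 36% = $39,474.00
$39,474.00 exceeds the $34,000 cap, so the fee is capped at $34,000.00.
Referral share: 28% of $34,000.00 = $9,520.00; lead counsel retains $34,000.00 − $9,520.00 = $24,480.00.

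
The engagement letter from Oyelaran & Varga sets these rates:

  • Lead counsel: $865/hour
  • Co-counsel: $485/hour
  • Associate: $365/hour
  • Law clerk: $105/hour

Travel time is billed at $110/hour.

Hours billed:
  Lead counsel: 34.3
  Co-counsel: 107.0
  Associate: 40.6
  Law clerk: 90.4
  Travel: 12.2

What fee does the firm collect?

Lead counsel: 34.3 × $865 = $29,669.50
Co-counsel: 107.0 × $485 = $51,895.00
Associate: 40.6 × $365 = $14,819.00
Law clerk: 90.4 × $105 = $9,492.00
Subtotal: $29,669.50 + $51,895.00 + $14,819.00 + $9,492.00 = $105,875.50
Travel: 12.2 × $110 = $1,342.00
Total: $105,875.50 + $1,342.00 = $107,217.50

$107,217.50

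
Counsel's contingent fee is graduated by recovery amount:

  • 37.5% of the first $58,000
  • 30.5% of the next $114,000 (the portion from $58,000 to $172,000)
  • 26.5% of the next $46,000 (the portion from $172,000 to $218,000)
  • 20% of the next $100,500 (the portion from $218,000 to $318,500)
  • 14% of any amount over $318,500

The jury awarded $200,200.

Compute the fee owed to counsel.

First $58,000 at 37.5% = $21,750.00
Next $114,000 at 30.5% = $34,770.00
Remaining $28,200 at 26.5% = $7,473.00
Fee: $21,750.00 + $34,770.00 + $7,473.00 = $63,993.00

$63,993.00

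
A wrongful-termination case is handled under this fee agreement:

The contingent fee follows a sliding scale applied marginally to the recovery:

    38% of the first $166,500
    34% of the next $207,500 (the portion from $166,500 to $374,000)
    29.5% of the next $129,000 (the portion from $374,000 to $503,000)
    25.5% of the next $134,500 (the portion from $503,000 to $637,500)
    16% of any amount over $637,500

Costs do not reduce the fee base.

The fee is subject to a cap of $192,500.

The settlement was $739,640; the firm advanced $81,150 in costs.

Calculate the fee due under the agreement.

Fee base is the gross recovery, $739,640; costs are reimbursed separately.
First $166,500 at 38% = $63,270.00
Next $207,500 at 34% = $70,550.00
Next $129,000 at 29.5% = $38,055.00
Next $134,500 at 25.5% = $34,297.50
Remaining $102,140 at 16% = $16,342.40
Fee: $63,270.00 + $70,550.00 + $38,055.00 + $34,297.50 + $16,342.40 = $222,514.90
$222,514.90 exceeds the $192,500 cap, so the fee is capped at $192,500.00.

$192,500.00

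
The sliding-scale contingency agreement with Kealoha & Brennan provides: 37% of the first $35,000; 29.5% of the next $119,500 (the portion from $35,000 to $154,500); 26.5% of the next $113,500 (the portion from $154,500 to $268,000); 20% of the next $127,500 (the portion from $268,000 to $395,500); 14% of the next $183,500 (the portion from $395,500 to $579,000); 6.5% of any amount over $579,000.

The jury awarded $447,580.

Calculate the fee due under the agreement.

First $35,000 at 37% = $12,950.00
Next $119,500 at 29.5% = $35,252.50
Next $113,500 at 26.5% = $30,077.50
Next $127,500 at 20% = $25,500.00
Remaining $52,080 at 14% = $7,291.20
Fee: $12,950.00 + $35,252.50 + $30,077.50 + $25,500.00 + $7,291.20 = $111,071.20

$111,071.20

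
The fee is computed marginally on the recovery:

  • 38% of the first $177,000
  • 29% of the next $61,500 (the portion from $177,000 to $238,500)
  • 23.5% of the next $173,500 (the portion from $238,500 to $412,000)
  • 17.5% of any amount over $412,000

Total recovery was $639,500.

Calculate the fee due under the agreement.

First $177,000 at 38% = $67,260.00
Next $61,500 at 29% = $17,835.00
Next $173,500 at 23.5% = $40,772.50
Remaining $227,500 at 17.5% = $39,812.50
Fee: $67,260.00 + $17,835.00 + $40,772.50 + $39,812.50 = $165,680.00

$165,680.00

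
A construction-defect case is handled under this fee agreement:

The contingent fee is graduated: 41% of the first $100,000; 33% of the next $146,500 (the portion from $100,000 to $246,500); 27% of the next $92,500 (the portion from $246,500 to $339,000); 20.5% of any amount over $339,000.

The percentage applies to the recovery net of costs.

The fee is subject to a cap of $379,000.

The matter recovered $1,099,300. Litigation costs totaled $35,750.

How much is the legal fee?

$262,852.75

Fee base (net of costs): $1,099,300 − $35,750 = $1,063,550
First $100,000 at 41% = $41,000.00
Next $146,500 at 33% = $48,345.00
Next $92,500 at 27% = $24,975.00
Remaining $724,550 at 20.5% = $148,532.75
Fee: $41,000.00 + $48,345.00 + $24,975.00 + $148,532.75 = $262,852.75
$262,852.75 is under the $379,000 cap.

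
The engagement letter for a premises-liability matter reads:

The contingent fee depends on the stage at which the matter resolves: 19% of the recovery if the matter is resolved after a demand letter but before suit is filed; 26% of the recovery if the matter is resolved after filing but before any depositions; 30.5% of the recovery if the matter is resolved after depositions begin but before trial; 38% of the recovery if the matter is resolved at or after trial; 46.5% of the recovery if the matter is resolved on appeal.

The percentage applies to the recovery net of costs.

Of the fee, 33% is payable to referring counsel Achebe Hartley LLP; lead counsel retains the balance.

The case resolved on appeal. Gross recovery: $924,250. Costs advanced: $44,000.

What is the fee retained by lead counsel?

$274,241.89

Fee base (net of costs): $924,250 − $44,000 = $880,250
The matter resolved on appeal, so the 46.5% rate applies.
$880,250 × 46.5% = $409,316.25
Referral share: 33% of $409,316.25 = $135,074.36; lead counsel retains $409,316.25 − $135,074.36 = $274,241.89.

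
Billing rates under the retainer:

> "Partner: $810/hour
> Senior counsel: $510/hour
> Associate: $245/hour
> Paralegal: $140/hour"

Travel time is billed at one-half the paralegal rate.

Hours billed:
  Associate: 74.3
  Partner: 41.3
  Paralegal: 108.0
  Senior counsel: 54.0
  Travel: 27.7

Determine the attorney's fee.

$96,255.50

Partner: 41.3 × $810 = $33,453.00
Senior counsel: 54.0 × $510 = $27,540.00
Associate: 74.3 × $245 = $18,203.50
Paralegal: 108.0 × $140 = $15,120.00
Subtotal: $33,453.00 + $27,540.00 + $18,203.50 + $15,120.00 = $94,316.50
Travel: 27.7 × ($140 ÷ 2) = 27.7 × $70.00 = $1,939.00
Total: $94,316.50 + $1,939.00 = $96,255.50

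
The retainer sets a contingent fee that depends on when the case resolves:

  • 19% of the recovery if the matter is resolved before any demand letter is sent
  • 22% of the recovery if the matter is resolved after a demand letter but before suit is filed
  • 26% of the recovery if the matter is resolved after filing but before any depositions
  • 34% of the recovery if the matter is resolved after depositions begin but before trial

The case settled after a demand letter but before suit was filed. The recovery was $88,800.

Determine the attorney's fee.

$19,536.00

The matter settled after a demand letter but before suit was filed, so the 22% rate applies.
$88,800 × 22% = $19,536.00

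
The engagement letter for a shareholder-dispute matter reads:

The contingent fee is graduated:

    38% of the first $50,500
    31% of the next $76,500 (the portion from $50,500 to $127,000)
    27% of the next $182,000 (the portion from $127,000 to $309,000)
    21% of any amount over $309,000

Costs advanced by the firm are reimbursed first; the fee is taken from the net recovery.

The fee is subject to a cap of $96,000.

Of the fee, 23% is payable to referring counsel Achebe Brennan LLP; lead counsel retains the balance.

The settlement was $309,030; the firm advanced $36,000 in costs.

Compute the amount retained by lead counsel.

Fee base (net of costs): $309,030 − $36,000 = $273,030
First $50,500 at 38% = $19,190.00
Next $76,500 at 31% = $23,715.00
Remaining $146,030 at 27% = $39,428.10
Fee: $19,190.00 + $23,715.00 + $39,428.10 = $82,333.10
$82,333.10 is under the $96,000 cap.
Referral share: 23% of $82,333.10 = $18,936.61; lead counsel retains $82,333.10 − $18,936.61 = $63,396.49.

$63,396.49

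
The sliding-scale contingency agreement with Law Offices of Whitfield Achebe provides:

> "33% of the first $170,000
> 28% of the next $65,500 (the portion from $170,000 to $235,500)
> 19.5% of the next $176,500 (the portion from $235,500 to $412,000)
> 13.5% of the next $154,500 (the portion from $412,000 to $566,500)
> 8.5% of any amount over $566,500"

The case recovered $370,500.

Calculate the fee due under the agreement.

$100,765.00

First $170,000 at 33% = $56,100.00
Next $65,500 at 28% = $18,340.00
Remaining $135,000 at 19.5% = $26,325.00
Fee: $56,100.00 + $18,340.00 + $26,325.00 = $100,765.00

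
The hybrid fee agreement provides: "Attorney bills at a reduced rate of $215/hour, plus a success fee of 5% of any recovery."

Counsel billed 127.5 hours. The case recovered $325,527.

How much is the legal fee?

$43,688.85

Hourly: 127.5 × $215 = $27,412.50
Success fee: 5% of $325,527 = $16,276.35
Total: $27,412.50 + $16,276.35 = $43,688.85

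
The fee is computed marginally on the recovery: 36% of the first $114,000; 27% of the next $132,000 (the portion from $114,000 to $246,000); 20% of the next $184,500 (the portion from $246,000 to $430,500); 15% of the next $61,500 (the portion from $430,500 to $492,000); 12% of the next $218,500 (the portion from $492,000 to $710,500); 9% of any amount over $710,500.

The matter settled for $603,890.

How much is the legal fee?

$136,231.80

First $114,000 at 36% = $41,040.00
Next $132,000 at 27% = $35,640.00
Next $184,500 at 20% = $36,900.00
Next $61,500 at 15% = $9,225.00
Remaining $111,890 at 12% = $13,426.80
Fee: $41,040.00 + $35,640.00 + $36,900.00 + $9,225.00 + $13,426.80 = $136,231.80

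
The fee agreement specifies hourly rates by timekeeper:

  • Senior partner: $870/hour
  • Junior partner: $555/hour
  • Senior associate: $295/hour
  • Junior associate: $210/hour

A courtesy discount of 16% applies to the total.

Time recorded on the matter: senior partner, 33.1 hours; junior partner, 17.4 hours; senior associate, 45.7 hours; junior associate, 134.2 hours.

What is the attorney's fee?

$67,298.70

Senior partner: 33.1 × $870 = $28,797.00
Junior partner: 17.4 × $555 = $9,657.00
Senior associate: 45.7 × $295 = $13,481.50
Junior associate: 134.2 × $210 = $28,182.00
Subtotal: $80,117.50
Less 16% discount: −$12,818.80
Total: $80,117.50 − $12,818.80 = $67,298.70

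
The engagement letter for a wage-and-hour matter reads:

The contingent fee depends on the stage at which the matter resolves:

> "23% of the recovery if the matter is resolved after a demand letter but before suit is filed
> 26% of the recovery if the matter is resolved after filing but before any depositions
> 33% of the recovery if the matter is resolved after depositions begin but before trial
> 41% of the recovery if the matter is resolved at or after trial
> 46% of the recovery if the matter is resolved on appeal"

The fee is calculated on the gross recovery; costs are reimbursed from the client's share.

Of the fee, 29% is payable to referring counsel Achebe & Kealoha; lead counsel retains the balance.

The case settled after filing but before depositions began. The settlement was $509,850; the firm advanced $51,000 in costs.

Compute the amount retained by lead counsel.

$94,118.31

Fee base is the gross recovery, $509,850; costs are reimbursed separately.
The matter settled after filing but before depositions began, so the 26% rate applies.
$509,850 × 26% = $132,561.00
Referral share: 29% of $132,561.00 = $38,442.69; lead counsel retains $132,561.00 − $38,442.69 = $94,118.31.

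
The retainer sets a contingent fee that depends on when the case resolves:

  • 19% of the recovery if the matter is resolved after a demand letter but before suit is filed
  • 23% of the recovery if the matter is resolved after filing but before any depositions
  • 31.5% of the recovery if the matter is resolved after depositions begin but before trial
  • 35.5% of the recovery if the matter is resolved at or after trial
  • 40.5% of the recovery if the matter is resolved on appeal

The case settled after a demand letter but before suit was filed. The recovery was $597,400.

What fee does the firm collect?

$113,506.00

The matter settled after a demand letter but before suit was filed, so the 19% rate applies.
$597,400 × 19% = $113,506.00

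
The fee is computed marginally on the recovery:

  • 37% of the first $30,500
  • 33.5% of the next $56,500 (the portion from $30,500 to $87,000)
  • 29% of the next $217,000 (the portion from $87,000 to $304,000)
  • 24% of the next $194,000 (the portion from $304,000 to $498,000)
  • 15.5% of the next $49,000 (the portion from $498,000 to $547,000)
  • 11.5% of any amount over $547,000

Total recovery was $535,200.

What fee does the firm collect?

$145,468.50

First $30,500 at 37% = $11,285.00
Next $56,500 at 33.5% = $18,927.50
Next $217,000 at 29% = $62,930.00
Next $194,000 at 24% = $46,560.00
Remaining $37,200 at 15.5% = $5,766.00
Fee: $11,285.00 + $18,927.50 + $62,930.00 + $46,560.00 + $5,766.00 = $145,468.50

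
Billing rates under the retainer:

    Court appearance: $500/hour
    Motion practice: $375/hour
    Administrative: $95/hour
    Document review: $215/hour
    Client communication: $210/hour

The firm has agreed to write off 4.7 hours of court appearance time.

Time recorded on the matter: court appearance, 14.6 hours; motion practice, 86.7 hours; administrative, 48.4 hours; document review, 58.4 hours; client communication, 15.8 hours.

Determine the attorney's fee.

Court appearance: 14.6 × $500 = $7,300.00
Motion practice: 86.7 × $375 = $32,512.50
Administrative: 48.4 × $95 = $4,598.00
Document review: 58.4 × $215 = $12,556.00
Client communication: 15.8 × $210 = $3,318.00
Subtotal: $60,284.50
Write-off: 4.7 × $500 = $2,350.00
Total: $60,284.50 − $2,350.00 = $57,934.50

$57,934.50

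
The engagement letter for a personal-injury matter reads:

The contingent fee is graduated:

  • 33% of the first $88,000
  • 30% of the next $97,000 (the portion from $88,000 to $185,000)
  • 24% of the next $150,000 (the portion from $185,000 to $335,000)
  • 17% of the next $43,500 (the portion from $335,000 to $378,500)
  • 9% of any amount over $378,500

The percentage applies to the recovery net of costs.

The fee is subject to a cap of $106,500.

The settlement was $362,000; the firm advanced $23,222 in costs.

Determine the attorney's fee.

$94,782.26

Fee base (net of costs): $362,000 − $23,222 = $338,778
First $88,000 at 33% = $29,040.00
Next $97,000 at 30% = $29,100.00
Next $150,000 at 24% = $36,000.00
Remaining $3,778 at 17% = $642.26
Fee: $29,040.00 + $29,100.00 + $36,000.00 + $642.26 = $94,782.26
$94,782.26 is under the $106,500 cap.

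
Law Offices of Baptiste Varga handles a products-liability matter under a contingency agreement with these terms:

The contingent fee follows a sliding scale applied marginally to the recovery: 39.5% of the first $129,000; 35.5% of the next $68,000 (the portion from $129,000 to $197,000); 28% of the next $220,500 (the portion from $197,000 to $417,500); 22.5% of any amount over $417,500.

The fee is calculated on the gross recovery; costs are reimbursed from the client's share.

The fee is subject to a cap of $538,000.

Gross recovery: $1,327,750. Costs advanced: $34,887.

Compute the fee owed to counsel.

Fee base is the gross recovery, $1,327,750; costs are reimbursed separately.
First $129,000 at 39.5% = $50,955.00
Next $68,000 at 35.5% = $24,140.00
Next $220,500 at 28% = $61,740.00
Remaining $910,250 at 22.5% = $204,806.25
Fee: $50,955.00 + $24,140.00 + $61,740.00 + $204,806.25 = $341,641.25
$341,641.25 is under the $538,000 cap.

$341,641.25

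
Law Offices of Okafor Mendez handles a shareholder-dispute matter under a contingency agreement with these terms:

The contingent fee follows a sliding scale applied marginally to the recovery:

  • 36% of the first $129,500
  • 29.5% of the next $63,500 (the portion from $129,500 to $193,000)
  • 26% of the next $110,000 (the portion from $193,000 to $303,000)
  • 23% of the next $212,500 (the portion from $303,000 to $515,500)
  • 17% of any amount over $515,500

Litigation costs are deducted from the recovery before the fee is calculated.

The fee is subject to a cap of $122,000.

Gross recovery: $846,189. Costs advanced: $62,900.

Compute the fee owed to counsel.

$122,000.00

Fee base (net of costs): $846,189 − $62,900 = $783,289
First $129,500 at 36% = $46,620.00
Next $63,500 at 29.5% = $18,732.50
Next $110,000 at 26% = $28,600.00
Next $212,500 at 23% = $48,875.00
Remaining $267,789 at 17% = $45,524.13
Fee: $46,620.00 + $18,732.50 + $28,600.00 + $48,875.00 + $45,524.13 = $188,351.63
$188,351.63 exceeds the $122,000 cap, so the fee is capped at $122,000.00.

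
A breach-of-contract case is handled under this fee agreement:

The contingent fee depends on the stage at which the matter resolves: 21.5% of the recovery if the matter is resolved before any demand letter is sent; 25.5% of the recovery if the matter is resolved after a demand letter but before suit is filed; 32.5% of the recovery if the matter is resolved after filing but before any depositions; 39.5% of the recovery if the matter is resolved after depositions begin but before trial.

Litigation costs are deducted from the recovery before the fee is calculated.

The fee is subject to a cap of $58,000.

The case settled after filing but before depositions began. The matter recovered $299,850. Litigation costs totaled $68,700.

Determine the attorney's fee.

Fee base (net of costs): $299,850 − $68,700 = $231,150
The matter settled after filing but before depositions began, so the 32.5% rate applies.
$231,150 × 32.5% = $75,123.75
$75,123.75 exceeds the $58,000 cap, so the fee is capped at $58,000.00.

$58,000.00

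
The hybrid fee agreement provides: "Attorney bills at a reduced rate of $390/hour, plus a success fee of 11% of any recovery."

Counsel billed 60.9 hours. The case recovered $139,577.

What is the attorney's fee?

$39,104.47

Hourly: 60.9 × $390 = $23,751.00
Success fee: 11% of $139,577 = $15,353.47
Total: $23,751.00 + $15,353.47 = $39,104.47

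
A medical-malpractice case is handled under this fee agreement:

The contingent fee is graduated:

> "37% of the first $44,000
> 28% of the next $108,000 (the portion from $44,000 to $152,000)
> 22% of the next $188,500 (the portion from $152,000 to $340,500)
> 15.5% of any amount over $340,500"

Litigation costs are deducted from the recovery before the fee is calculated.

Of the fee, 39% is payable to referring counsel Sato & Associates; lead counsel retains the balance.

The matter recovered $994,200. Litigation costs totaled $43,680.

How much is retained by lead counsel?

Fee base (net of costs): $994,200 − $43,680 = $950,520
First $44,000 at 37% = $16,280.00
Next $108,000 at 28% = $30,240.00
Next $188,500 at 22% = $41,470.00
Remaining $610,020 at 15.5% = $94,553.10
Fee: $16,280.00 + $30,240.00 + $41,470.00 + $94,553.10 = $182,543.10
Referral share: 39% of $182,543.10 = $71,191.81; lead counsel retains $182,543.10 − $71,191.81 = $111,351.29.

$111,351.29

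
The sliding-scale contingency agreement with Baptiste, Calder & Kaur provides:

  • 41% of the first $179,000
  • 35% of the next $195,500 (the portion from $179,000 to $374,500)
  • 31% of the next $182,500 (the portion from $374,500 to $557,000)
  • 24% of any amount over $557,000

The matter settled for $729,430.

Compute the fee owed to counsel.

First $179,000 at 41% = $73,390.00
Next $195,500 at 35% = $68,425.00
Next $182,500 at 31% = $56,575.00
Remaining $172,430 at 24% = $41,383.20
Fee: $73,390.00 + $68,425.00 + $56,575.00 + $41,383.20 = $239,773.20

$239,773.20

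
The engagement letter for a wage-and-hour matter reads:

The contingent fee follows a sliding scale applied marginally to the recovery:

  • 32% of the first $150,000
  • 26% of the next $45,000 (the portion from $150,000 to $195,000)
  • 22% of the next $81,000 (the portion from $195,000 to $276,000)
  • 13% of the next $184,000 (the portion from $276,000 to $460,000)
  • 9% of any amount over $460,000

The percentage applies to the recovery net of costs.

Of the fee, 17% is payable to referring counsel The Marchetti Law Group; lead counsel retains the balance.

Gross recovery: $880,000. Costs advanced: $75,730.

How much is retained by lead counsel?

Fee base (net of costs): $880,000 − $75,730 = $804,270
First $150,000 at 32% = $48,000.00
Next $45,000 at 26% = $11,700.00
Next $81,000 at 22% = $17,820.00
Next $184,000 at 13% = $23,920.00
Remaining $344,270 at 9% = $30,984.30
Fee: $48,000.00 + $11,700.00 + $17,820.00 + $23,920.00 + $30,984.30 = $132,424.30
Referral share: 17% of $132,424.30 = $22,512.13; lead counsel retains $132,424.30 − $22,512.13 = $109,912.17.

$109,912.17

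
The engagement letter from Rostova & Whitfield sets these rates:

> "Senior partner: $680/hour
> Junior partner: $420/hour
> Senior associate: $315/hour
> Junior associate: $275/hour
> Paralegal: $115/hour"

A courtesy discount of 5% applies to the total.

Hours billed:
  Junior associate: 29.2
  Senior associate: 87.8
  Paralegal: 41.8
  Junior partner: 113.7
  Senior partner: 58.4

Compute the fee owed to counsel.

$121,562.00

Senior partner: 58.4 × $680 = $39,712.00
Junior partner: 113.7 × $420 = $47,754.00
Senior associate: 87.8 × $315 = $27,657.00
Junior associate: 29.2 × $275 = $8,030.00
Paralegal: 41.8 × $115 = $4,807.00
Subtotal: $127,960.00
Less 5% discount: −$6,398.00
Total: $127,960.00 − $6,398.00 = $121,562.00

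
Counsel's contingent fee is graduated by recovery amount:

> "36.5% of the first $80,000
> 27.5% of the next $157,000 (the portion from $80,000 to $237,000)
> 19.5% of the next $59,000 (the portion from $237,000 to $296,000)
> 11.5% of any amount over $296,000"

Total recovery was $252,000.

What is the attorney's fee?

First $80,000 at 36.5% = $29,200.00
Next $157,000 at 27.5% = $43,175.00
Remaining $15,000 at 19.5% = $2,925.00
Fee: $29,200.00 + $43,175.00 + $2,925.00 = $75,300.00

$75,300.00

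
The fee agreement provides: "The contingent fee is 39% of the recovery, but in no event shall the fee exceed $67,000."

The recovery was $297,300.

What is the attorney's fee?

$67,000.00

39% of $297,300 = $115,947.00
That exceeds the $67,000 cap, so the fee is capped at $67,000.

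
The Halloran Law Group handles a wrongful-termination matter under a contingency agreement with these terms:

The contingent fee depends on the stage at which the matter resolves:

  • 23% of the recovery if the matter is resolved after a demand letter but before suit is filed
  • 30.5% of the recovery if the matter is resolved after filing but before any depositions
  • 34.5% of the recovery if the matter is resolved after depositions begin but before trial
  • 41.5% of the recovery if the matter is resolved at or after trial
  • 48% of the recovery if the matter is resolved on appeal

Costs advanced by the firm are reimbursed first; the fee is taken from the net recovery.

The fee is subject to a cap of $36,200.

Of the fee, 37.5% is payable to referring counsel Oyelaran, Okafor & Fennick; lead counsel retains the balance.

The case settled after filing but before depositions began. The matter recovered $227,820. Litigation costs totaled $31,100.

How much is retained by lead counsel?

Fee base (net of costs): $227,820 − $31,100 = $196,720
The matter settled after filing but before depositions began, so the 30.5% rate applies.
$196,720 × 30.5% = $59,999.60
$59,999.60 exceeds the $36,200 cap, so the fee is capped at $36,200.00.
Referral share: 37.5% of $36,200.00 = $13,575.00; lead counsel retains $36,200.00 − $13,575.00 = $22,625.00.

$22,625.00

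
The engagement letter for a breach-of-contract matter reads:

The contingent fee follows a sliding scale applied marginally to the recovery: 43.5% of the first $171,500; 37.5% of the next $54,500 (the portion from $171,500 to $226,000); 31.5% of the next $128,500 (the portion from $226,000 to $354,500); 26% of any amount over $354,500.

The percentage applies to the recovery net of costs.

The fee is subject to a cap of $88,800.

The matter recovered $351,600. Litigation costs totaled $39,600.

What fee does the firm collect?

$88,800.00

Fee base (net of costs): $351,600 − $39,600 = $312,000
First $171,500 at 43.5% = $74,602.50
Next $54,500 at 37.5% = $20,437.50
Remaining $86,000 at 31.5% = $27,090.00
Fee: $74,602.50 + $20,437.50 + $27,090.00 = $122,130.00
$122,130.00 exceeds the $88,800 cap, so the fee is capped at $88,800.00.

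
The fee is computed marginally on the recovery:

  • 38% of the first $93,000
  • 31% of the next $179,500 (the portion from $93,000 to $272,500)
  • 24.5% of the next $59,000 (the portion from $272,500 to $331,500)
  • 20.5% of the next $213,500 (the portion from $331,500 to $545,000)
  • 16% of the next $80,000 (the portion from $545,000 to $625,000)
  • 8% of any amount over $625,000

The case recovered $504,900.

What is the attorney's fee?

$140,987.00

First $93,000 at 38% = $35,340.00
Next $179,500 at 31% = $55,645.00
Next $59,000 at 24.5% = $14,455.00
Remaining $173,400 at 20.5% = $35,547.00
Fee: $35,340.00 + $55,645.00 + $14,455.00 + $35,547.00 = $140,987.00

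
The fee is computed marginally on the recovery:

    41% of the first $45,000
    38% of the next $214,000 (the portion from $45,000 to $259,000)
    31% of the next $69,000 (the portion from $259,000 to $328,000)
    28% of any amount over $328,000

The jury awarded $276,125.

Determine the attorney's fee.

$105,078.75

First $45,000 at 41% = $18,450.00
Next $214,000 at 38% = $81,320.00
Remaining $17,125 at 31% = $5,308.75
Fee: $18,450.00 + $81,320.00 + $5,308.75 = $105,078.75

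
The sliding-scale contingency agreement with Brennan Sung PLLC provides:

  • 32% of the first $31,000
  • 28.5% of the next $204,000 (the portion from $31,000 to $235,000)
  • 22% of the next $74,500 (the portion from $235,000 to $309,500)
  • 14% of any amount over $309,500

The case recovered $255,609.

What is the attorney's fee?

First $31,000 at 32% = $9,920.00
Next $204,000 at 28.5% = $58,140.00
Remaining $20,609 at 22% = $4,533.98
Fee: $9,920.00 + $58,140.00 + $4,533.98 = $72,593.98

$72,593.98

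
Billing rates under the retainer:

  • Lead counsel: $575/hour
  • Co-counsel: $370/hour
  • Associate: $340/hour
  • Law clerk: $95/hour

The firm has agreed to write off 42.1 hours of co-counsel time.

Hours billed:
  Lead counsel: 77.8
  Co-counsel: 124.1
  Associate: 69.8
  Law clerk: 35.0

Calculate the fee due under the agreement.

$102,132.00

Lead counsel: 77.8 × $575 = $44,735.00
Co-counsel: 124.1 × $370 = $45,917.00
Associate: 69.8 × $340 = $23,732.00
Law clerk: 35.0 × $95 = $3,325.00
Subtotal: $117,709.00
Write-off: 42.1 × $370 = $15,577.00
Total: $117,709.00 − $15,577.00 = $102,132.00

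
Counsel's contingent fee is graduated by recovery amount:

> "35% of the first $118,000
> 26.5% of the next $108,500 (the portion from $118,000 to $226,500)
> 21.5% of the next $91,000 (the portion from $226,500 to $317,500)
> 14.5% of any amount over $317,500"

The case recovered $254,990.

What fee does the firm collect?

$76,177.85

First $118,000 at 35% = $41,300.00
Next $108,500 at 26.5% = $28,752.50
Remaining $28,490 at 21.5% = $6,125.35
Fee: $41,300.00 + $28,752.50 + $6,125.35 = $76,177.85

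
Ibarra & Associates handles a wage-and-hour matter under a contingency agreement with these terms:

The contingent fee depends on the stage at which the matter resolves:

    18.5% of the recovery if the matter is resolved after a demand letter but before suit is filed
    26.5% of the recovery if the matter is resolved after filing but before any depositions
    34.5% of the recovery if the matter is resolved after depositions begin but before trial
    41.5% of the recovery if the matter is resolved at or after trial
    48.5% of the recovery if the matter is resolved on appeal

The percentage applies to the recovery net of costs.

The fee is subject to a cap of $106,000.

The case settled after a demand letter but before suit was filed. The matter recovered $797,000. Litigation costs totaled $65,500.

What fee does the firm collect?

$106,000.00

Fee base (net of costs): $797,000 − $65,500 = $731,500
The matter settled after a demand letter but before suit was filed, so the 18.5% rate applies.
$731,500 × 18.5% = $135,327.50
$135,327.50 exceeds the $106,000 cap, so the fee is capped at $106,000.00.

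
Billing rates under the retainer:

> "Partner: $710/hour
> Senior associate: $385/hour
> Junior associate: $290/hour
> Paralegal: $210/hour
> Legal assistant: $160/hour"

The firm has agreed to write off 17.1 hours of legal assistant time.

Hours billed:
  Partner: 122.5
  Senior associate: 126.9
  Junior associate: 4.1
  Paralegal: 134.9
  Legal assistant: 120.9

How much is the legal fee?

Partner: 122.5 × $710 = $86,975.00
Senior associate: 126.9 × $385 = $48,856.50
Junior associate: 4.1 × $290 = $1,189.00
Paralegal: 134.9 × $210 = $28,329.00
Legal assistant: 120.9 × $160 = $19,344.00
Subtotal: $184,693.50
Write-off: 17.1 × $160 = $2,736.00
Total: $184,693.50 − $2,736.00 = $181,957.50

$181,957.50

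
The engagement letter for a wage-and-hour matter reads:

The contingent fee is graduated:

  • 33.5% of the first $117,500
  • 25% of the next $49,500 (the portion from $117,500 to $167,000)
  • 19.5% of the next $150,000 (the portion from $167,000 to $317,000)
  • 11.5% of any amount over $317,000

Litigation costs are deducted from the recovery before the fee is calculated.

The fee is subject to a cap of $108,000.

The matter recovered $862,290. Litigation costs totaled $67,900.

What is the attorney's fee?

$108,000.00

Fee base (net of costs): $862,290 − $67,900 = $794,390
First $117,500 at 33.5% = $39,362.50
Next $49,500 at 25% = $12,375.00
Next $150,000 at 19.5% = $29,250.00
Remaining $477,390 at 11.5% = $54,899.85
Fee: $39,362.50 + $12,375.00 + $29,250.00 + $54,899.85 = $135,887.35
$135,887.35 exceeds the $108,000 cap, so the fee is capped at $108,000.00.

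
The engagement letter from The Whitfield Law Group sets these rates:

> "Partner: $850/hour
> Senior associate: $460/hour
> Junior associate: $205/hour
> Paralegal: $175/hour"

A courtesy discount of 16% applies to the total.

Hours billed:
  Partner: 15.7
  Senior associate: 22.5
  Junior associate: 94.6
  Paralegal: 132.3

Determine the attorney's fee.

Partner: 15.7 × $850 = $13,345.00
Senior associate: 22.5 × $460 = $10,350.00
Junior associate: 94.6 × $205 = $19,393.00
Paralegal: 132.3 × $175 = $23,152.50
Subtotal: $66,240.50
Less 16% discount: −$10,598.48
Total: $66,240.50 − $10,598.48 = $55,642.02

$55,642.02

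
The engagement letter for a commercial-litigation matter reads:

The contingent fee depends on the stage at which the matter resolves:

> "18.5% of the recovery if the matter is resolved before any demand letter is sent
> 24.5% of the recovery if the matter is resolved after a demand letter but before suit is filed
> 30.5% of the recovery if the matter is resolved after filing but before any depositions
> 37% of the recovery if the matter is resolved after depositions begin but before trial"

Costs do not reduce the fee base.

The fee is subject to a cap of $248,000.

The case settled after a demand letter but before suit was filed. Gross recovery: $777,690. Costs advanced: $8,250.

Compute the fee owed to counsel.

$190,534.05

Fee base is the gross recovery, $777,690; costs are reimbursed separately.
The matter settled after a demand letter but before suit was filed, so the 24.5% rate applies.
$777,690 × 24.5% = $190,534.05
$190,534.05 is under the $248,000 cap.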